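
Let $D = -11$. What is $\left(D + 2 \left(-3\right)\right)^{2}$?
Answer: $289$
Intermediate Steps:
$\left(D + 2 \left(-3\right)\right)^{2} = \left(-11 + 2 \left(-3\right)\right)^{2} = \left(-11 - 6\right)^{2} = \left(-17\right)^{2} = 289$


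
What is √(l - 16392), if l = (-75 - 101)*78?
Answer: 2*I*√7530 ≈ 173.55*I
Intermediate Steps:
l = -13728 (l = -176*78 = -13728)
√(l - 16392) = √(-13728 - 16392) = √(-30120) = 2*I*√7530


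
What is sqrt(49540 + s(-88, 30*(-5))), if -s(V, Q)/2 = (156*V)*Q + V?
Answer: 6*I*sqrt(113019) ≈ 2017.1*I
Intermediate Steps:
s(V, Q) = -2*V - 312*Q*V (s(V, Q) = -2*((156*V)*Q + V) = -2*(156*Q*V + V) = -2*(V + 156*Q*V) = -2*V - 312*Q*V)
sqrt(49540 + s(-88, 30*(-5))) = sqrt(49540 - 2*(-88)*(1 + 156*(30*(-5)))) = sqrt(49540 - 2*(-88)*(1 + 156*(-150))) = sqrt(49540 - 2*(-88)*(1 - 23400)) = sqrt(49540 - 2*(-88)*(-23399)) = sqrt(49540 - 4118224) = sqrt(-4068684) = 6*I*sqrt(113019)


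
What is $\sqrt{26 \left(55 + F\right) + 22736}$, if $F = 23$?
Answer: $2 \sqrt{6191} \approx 157.37$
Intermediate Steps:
$\sqrt{26 \left(55 + F\right) + 22736} = \sqrt{26 \left(55 + 23\right) + 22736} = \sqrt{26 \cdot 78 + 22736} = \sqrt{2028 + 22736} = \sqrt{24764} = 2 \sqrt{6191}$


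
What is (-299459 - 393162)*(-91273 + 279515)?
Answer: -130380362282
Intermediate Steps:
(-299459 - 393162)*(-91273 + 279515) = -692621*188242 = -130380362282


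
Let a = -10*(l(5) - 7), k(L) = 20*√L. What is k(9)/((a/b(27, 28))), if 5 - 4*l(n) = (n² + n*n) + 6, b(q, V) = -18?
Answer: -432/79 ≈ -5.4684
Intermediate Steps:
l(n) = -¼ - n²/2 (l(n) = 5/4 - ((n² + n*n) + 6)/4 = 5/4 - ((n² + n²) + 6)/4 = 5/4 - (2*n² + 6)/4 = 5/4 - (6 + 2*n²)/4 = 5/4 + (-3/2 - n²/2) = -¼ - n²/2)
a = 395/2 (a = -10*((-¼ - ½*5²) - 7) = -10*((-¼ - ½*25) - 7) = -10*((-¼ - 25/2) - 7) = -10*(-51/4 - 7) = -10*(-79/4) = 395/2 ≈ 197.50)
k(9)/((a/b(27, 28))) = (20*√9)/(((395/2)/(-18))) = (20*3)/(((395/2)*(-1/18))) = 60/(-395/36) = 60*(-36/395) = -432/79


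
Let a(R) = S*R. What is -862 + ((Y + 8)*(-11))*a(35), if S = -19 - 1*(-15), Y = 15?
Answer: 34558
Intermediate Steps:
S = -4 (S = -19 + 15 = -4)
a(R) = -4*R
-862 + ((Y + 8)*(-11))*a(35) = -862 + ((15 + 8)*(-11))*(-4*35) = -862 + (23*(-11))*(-140) = -862 - 253*(-140) = -862 + 35420 = 34558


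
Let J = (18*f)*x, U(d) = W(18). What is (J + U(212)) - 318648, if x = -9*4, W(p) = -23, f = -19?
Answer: -306359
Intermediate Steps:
x = -36
U(d) = -23
J = 12312 (J = (18*(-19))*(-36) = -342*(-36) = 12312)
(J + U(212)) - 318648 = (12312 - 23) - 318648 = 12289 - 318648 = -306359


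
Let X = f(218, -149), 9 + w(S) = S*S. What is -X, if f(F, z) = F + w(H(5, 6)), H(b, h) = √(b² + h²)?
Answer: -270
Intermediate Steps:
w(S) = -9 + S² (w(S) = -9 + S*S = -9 + S²)
f(F, z) = 52 + F (f(F, z) = F + (-9 + (√(5² + 6²))²) = F + (-9 + (√(25 + 36))²) = F + (-9 + (√61)²) = F + (-9 + 61) = F + 52 = 52 + F)
X = 270 (X = 52 + 218 = 270)
-X = -1*270 = -270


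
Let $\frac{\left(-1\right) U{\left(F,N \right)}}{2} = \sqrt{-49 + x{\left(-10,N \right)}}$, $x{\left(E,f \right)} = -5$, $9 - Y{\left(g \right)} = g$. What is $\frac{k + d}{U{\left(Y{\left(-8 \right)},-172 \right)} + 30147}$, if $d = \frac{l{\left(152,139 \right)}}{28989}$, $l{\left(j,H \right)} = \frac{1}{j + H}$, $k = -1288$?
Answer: $- \frac{109185491256439}{2555602319497725} - \frac{21730618222 i \sqrt{6}}{2555602319497725} \approx -0.042724 - 2.0828 \cdot 10^{-5} i$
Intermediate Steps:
$Y{\left(g \right)} = 9 - g$
$l{\left(j,H \right)} = \frac{1}{H + j}$
$U{\left(F,N \right)} = - 6 i \sqrt{6}$ ($U{\left(F,N \right)} = - 2 \sqrt{-49 - 5} = - 2 \sqrt{-54} = - 2 \cdot 3 i \sqrt{6} = - 6 i \sqrt{6}$)
$d = \frac{1}{8435799}$ ($d = \frac{1}{\left(139 + 152\right) 28989} = \frac{1}{291} \cdot \frac{1}{28989} = \frac{1}{8435799} \approx 1.1854 \cdot 10^{-7}$)
$\frac{k + d}{U{\left(Y{\left(-8 \right)},-172 \right)} + 30147} = \frac{-1288 + \frac{1}{8435799}}{- 6 i \sqrt{6} + 30147} = - \frac{10865309111}{8435799 \left(30147 - 6 i \sqrt{6}\right)}$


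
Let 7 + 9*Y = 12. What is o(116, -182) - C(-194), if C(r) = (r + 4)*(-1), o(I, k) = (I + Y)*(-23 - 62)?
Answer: -90875/9 ≈ -10097.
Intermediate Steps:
Y = 5/9 (Y = -7/9 + (1/9)*12 = -7/9 + 4/3 = 5/9 ≈ 0.55556)
o(I, k) = -425/9 - 85*I (o(I, k) = (I + 5/9)*(-23 - 62) = (5/9 + I)*(-85) = -425/9 - 85*I)
C(r) = -4 - r (C(r) = (4 + r)*(-1) = -4 - r)
o(116, -182) - C(-194) = (-425/9 - 85*116) - (-4 - 1*(-194)) = (-425/9 - 9860) - (-4 + 194) = -89165/9 - 1*190 = -89165/9 - 190 = -90875/9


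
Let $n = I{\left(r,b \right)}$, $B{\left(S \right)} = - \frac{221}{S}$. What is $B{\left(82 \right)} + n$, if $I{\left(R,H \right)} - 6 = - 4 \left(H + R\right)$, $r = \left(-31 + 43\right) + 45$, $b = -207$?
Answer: $\frac{49471}{82} \approx 603.3$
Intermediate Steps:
$r = 57$ ($r = 12 + 45 = 57$)
$I{\left(R,H \right)} = 6 - 4 H - 4 R$ ($I{\left(R,H \right)} = 6 - 4 \left(H + R\right) = 6 - \left(4 H + 4 R\right) = 6 - 4 H - 4 R$)
$n = 606$ ($n = 6 - -828 - 228 = 6 + 828 - 228 = 606$)
$B{\left(82 \right)} + n = - \frac{221}{82} + 606 = \frac{49471}{82}$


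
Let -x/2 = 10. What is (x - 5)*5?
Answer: -125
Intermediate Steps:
x = -20 (x = -2*10 = -20)
(x - 5)*5 = (-20 - 5)*5 = -25*5 = -125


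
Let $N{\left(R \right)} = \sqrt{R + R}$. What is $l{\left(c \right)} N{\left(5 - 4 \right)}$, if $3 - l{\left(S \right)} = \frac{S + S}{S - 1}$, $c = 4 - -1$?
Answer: $\frac{\sqrt{2}}{2} \approx 0.70711$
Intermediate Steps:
$c = 5$ ($c = 4 + 1 = 5$)
$N{\left(R \right)} = \sqrt{2} \sqrt{R}$ ($N{\left(R \right)} = \sqrt{2 R} = \sqrt{2} \sqrt{R}$)
$l{\left(S \right)} = 3 - \frac{2 S}{-1 + S}$ ($l{\left(S \right)} = 3 - \frac{S + S}{S - 1} = 3 - \frac{2 S}{-1 + S}$)
$l{\left(c \right)} N{\left(5 - 4 \right)} = \frac{-3 + 5}{-1 + 5} \sqrt{2} \sqrt{5 - 4} = \frac{1}{4} \cdot 2 \sqrt{2} \sqrt{1} = \frac{1}{4} \cdot 2 \sqrt{2} \cdot 1 = \frac{\sqrt{2}}{2}$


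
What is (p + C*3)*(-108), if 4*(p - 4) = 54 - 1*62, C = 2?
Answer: -864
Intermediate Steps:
p = 2 (p = 4 + (54 - 1*62)/4 = 4 + (54 - 62)/4 = 4 + (¼)*(-8) = 4 - 2 = 2)
(p + C*3)*(-108) = (2 + 2*3)*(-108) = (2 + 6)*(-108) = 8*(-108) = -864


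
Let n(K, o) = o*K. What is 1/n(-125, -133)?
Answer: 1/16625 ≈ 6.0150e-5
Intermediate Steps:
n(K, o) = K*o
1/n(-125, -133) = 1/(-125*(-133)) = 1/16625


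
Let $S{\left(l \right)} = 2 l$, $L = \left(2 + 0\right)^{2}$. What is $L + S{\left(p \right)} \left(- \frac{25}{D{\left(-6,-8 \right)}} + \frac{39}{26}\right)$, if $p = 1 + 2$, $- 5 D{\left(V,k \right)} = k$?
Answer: $- \frac{323}{4} \approx -80.75$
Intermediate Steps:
$D{\left(V,k \right)} = - \frac{k}{5}$
$p = 3$
$L = 4$ ($L = 2^{2} = 4$)
$L + S{\left(p \right)} \left(- \frac{25}{D{\left(-6,-8 \right)}} + \frac{39}{26}\right) = 4 + 2 \cdot 3 \left(- \frac{25}{\left(- \frac{1}{5}\right) \left(-8\right)} + \frac{39}{26}\right) = 4 + 6 \left(- \frac{25}{\frac{8}{5}} + 39 \cdot \frac{1}{26}\right) = 4 + 6 \left(\left(-25\right) \frac{5}{8} + \frac{3}{2}\right) = 4 + 6 \left(- \frac{125}{8} + \frac{3}{2}\right) = 4 + 6 \left(- \frac{113}{8}\right) = 4 - \frac{339}{4} = - \frac{323}{4}$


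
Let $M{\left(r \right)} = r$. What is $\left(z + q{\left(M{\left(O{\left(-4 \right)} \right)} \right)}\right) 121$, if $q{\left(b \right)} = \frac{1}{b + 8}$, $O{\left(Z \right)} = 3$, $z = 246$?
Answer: $29777$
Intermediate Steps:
$q{\left(b \right)} = \frac{1}{8 + b}$
$\left(z + q{\left(M{\left(O{\left(-4 \right)} \right)} \right)}\right) 121 = \left(246 + \frac{1}{8 + 3}\right) 121 = \left(246 + \frac{1}{11}\right) 121 = \frac{2707}{11} \cdot 121 = 29777$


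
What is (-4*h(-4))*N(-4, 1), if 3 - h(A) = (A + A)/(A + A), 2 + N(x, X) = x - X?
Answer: 56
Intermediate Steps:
N(x, X) = -2 + x - X (N(x, X) = -2 + (x - X) = -2 + x - X)
h(A) = 2 (h(A) = 3 - (A + A)/(A + A) = 3 - 2*A/(2*A) = 3 - 2*A*1/(2*A) = 3 - 1*1 = 3 - 1 = 2)
(-4*h(-4))*N(-4, 1) = (-4*2)*(-2 - 4 - 1*1) = -8*(-2 - 4 - 1) = -8*(-7) = 56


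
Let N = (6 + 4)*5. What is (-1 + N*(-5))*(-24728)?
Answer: 6206728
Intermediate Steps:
N = 50 (N = 10*5 = 50)
(-1 + N*(-5))*(-24728) = (-1 + 50*(-5))*(-24728) = (-1 - 250)*(-24728) = -251*(-24728) = 6206728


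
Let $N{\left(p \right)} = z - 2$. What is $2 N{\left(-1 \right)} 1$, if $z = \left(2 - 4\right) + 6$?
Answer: $4$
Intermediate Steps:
$z = 4$ ($z = -2 + 6 = 4$)
$N{\left(p \right)} = 2$ ($N{\left(p \right)} = 4 - 2 = 2$)
$2 N{\left(-1 \right)} 1 = 2 \cdot 2 \cdot 1 = 4 \cdot 1 = 4$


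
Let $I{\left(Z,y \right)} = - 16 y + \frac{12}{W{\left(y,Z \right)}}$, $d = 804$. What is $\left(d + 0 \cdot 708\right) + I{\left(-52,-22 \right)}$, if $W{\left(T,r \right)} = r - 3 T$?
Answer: $\frac{8098}{7} \approx 1156.9$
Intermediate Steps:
$I{\left(Z,y \right)} = - 16 y + \frac{12}{Z - 3 y}$
$\left(d + 0 \cdot 708\right) + I{\left(-52,-22 \right)} = \left(804 + 0 \cdot 708\right) + \frac{4 \left(3 - - 88 \left(-52 - -66\right)\right)}{-52 - -66} = \left(804 + 0\right) + \frac{4 \left(3 - - 88 \left(-52 + 66\right)\right)}{-52 + 66} = 804 + \frac{4 \left(3 - \left(-88\right) 14\right)}{14} = 804 + 4 \cdot \frac{1}{14} \left(3 + 1232\right) = 804 + 4 \cdot \frac{1}{14} \cdot 1235 = 804 + \frac{2470}{7} = \frac{8098}{7}$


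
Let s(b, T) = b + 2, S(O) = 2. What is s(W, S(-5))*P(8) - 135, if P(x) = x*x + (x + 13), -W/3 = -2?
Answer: 545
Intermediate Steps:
W = 6 (W = -3*(-2) = 6)
s(b, T) = 2 + b
P(x) = 13 + x + x**2 (P(x) = x**2 + (13 + x) = 13 + x + x**2)
s(W, S(-5))*P(8) - 135 = (2 + 6)*(13 + 8 + 8**2) - 135 = 8*(13 + 8 + 64) - 135 = 8*85 - 135 = 680 - 135 = 545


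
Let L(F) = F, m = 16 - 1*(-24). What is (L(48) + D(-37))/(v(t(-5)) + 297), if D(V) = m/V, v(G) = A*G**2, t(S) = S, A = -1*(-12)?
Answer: 1736/22089 ≈ 0.078591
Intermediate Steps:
A = 12
m = 40 (m = 16 + 24 = 40)
v(G) = 12*G**2
D(V) = 40/V
(L(48) + D(-37))/(v(t(-5)) + 297) = (48 + 40/(-37))/(12*(-5)**2 + 297) = (48 + 40*(-1/37))/(12*25 + 297) = (48 - 40/37)/(300 + 297) = (1736/37)/597 = (1736/37)*(1/597) = 1736/22089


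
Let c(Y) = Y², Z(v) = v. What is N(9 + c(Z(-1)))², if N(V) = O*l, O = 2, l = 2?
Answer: 16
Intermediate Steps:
N(V) = 4 (N(V) = 2*2 = 4)
N(9 + c(Z(-1)))² = 4² = 16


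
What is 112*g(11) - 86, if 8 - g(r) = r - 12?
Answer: 922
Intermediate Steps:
g(r) = 20 - r (g(r) = 8 - (r - 12) = 8 - (-12 + r) = 8 + (12 - r) = 20 - r)
112*g(11) - 86 = 112*(20 - 1*11) - 86 = 112*(20 - 11) - 86 = 112*9 - 86 = 1008 - 86 = 922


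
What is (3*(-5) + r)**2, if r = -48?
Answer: 3969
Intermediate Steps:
(3*(-5) + r)**2 = (3*(-5) - 48)**2 = (-15 - 48)**2 = (-63)**2 = 3969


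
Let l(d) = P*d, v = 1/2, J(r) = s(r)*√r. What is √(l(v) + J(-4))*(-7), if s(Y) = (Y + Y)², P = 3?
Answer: -7*√(6 + 512*I)/2 ≈ -56.329 - 55.673*I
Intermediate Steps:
s(Y) = 4*Y² (s(Y) = (2*Y)² = 4*Y²)
J(r) = 4*r^(5/2) (J(r) = (4*r²)*√r = 4*r^(5/2))
v = ½ ≈ 0.50000
l(d) = 3*d
√(l(v) + J(-4))*(-7) = √(3*(½) + 4*(-4)^(5/2))*(-7) = √(3/2 + 4*(32*I))*(-7) = √(3/2 + 128*I)*(-7) = -7*√(3/2 + 128*I)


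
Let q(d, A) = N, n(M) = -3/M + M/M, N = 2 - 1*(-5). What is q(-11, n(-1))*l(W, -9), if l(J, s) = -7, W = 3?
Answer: -49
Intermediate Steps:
N = 7 (N = 2 + 5 = 7)
n(M) = 1 - 3/M (n(M) = -3/M + 1 = 1 - 3/M)
q(d, A) = 7
q(-11, n(-1))*l(W, -9) = 7*(-7) = -49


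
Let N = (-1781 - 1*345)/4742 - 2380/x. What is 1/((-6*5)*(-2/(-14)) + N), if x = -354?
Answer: 2937669/5843363 ≈ 0.50274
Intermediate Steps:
N = 2633339/419667 (N = (-1781 - 1*345)/4742 - 2380/(-354) = (-1781 - 345)*(1/4742) - 2380*(-1/354) = -2126*1/4742 + 1190/177 = -1063/2371 + 1190/177 = 2633339/419667 ≈ 6.2748)
1/((-6*5)*(-2/(-14)) + N) = 1/((-6*5)*(-2/(-14)) + 2633339/419667) = 1/(-(-60)*(-1)/14 + 2633339/419667) = 1/(-30*1/7 + 2633339/419667) = 1/(-30/7 + 2633339/419667) = 1/(5843363/2937669) = 2937669/5843363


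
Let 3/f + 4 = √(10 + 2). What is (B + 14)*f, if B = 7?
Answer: -63 - 63*√3/2 ≈ -117.56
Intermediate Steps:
f = 3/(-4 + 2*√3) (f = 3/(-4 + √(10 + 2)) = 3/(-4 + √12) = 3/(-4 + 2*√3) ≈ -5.5981)
(B + 14)*f = (7 + 14)*(-3 - 3*√3/2) = 21*(-3 - 3*√3/2) = -63 - 63*√3/2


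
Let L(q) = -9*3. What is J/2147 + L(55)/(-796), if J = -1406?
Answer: -55853/89948 ≈ -0.62095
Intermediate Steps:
L(q) = -27
J/2147 + L(55)/(-796) = -1406/2147 - 27/(-796) = -1406*1/2147 - 27*(-1/796) = -74/113 + 27/796 = -55853/89948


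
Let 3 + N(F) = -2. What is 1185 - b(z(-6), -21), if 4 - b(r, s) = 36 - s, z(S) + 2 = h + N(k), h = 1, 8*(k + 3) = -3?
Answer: 1238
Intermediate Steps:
k = -27/8 (k = -3 + (1/8)*(-3) = -3 - 3/8 = -27/8 ≈ -3.3750)
N(F) = -5 (N(F) = -3 - 2 = -5)
z(S) = -6 (z(S) = -2 + (1 - 5) = -2 - 4 = -6)
b(r, s) = -32 + s (b(r, s) = 4 - (36 - s) = 4 + (-36 + s) = -32 + s)
1185 - b(z(-6), -21) = 1185 - (-32 - 21) = 1185 - 1*(-53) = 1185 + 53 = 1238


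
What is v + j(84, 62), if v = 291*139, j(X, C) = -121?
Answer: 40328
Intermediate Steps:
v = 40449
v + j(84, 62) = 40449 - 121 = 40328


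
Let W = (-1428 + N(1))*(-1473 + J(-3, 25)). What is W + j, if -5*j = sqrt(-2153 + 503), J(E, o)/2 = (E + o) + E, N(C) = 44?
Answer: 1986040 - I*sqrt(66) ≈ 1.986e+6 - 8.124*I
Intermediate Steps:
J(E, o) = 2*o + 4*E (J(E, o) = 2*((E + o) + E) = 2*(o + 2*E) = 2*o + 4*E)
j = -I*sqrt(66) (j = -sqrt(-2153 + 503)/5 = -I*sqrt(66) ≈ -8.124*I)
W = 1986040 (W = (-1428 + 44)*(-1473 + (2*25 + 4*(-3))) = -1384*(-1473 + (50 - 12)) = -1384*(-1473 + 38) = -1384*(-1435) = 1986040)
W + j = 1986040 - I*sqrt(66)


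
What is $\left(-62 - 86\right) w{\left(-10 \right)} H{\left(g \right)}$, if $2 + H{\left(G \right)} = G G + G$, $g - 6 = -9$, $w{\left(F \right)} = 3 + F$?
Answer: $4144$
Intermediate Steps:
$g = -3$ ($g = 6 - 9 = -3$)
$H{\left(G \right)} = -2 + G + G^{2}$ ($H{\left(G \right)} = -2 + \left(G G + G\right) = -2 + \left(G^{2} + G\right) = -2 + \left(G + G^{2}\right) = -2 + G + G^{2}$)
$\left(-62 - 86\right) w{\left(-10 \right)} H{\left(g \right)} = \left(-62 - 86\right) \left(3 - 10\right) \left(-2 - 3 + \left(-3\right)^{2}\right) = \left(-148\right) \left(-7\right) \left(-2 - 3 + 9\right) = 1036 \cdot 4 = 4144$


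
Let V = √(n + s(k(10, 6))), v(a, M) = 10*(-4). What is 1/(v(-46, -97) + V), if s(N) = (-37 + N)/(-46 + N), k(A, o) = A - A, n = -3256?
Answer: -1840/223339 - I*√6887994/223339 ≈ -0.0082386 - 0.011751*I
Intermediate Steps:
k(A, o) = 0
s(N) = (-37 + N)/(-46 + N)
v(a, M) = -40
V = I*√6887994/46 (V = √(-3256 + (-37 + 0)/(-46 + 0)) = √(-3256 - 37/(-46)) = √(-3256 - 1/46*(-37)) = √(-3256 + 37/46) = √(-149739/46) = I*√6887994/46 ≈ 57.054*I)
1/(v(-46, -97) + V) = 1/(-40 + I*√6887994/46)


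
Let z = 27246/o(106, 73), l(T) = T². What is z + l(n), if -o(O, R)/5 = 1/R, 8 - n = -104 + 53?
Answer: -1971553/5 ≈ -3.9431e+5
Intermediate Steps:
n = 59 (n = 8 - (-104 + 53) = 8 - 1*(-51) = 8 + 51 = 59)
o(O, R) = -5/R
z = -1988958/5 (z = 27246/((-5/73)) = 27246/((-5*1/73)) = 27246/(-5/73) = 27246*(-73/5) = -1988958/5 ≈ -3.9779e+5)
z + l(n) = -1988958/5 + 59² = -1988958/5 + 3481 = -1971553/5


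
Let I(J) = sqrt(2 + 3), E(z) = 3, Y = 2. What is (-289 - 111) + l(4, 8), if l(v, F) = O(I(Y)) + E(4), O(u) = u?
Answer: -397 + sqrt(5) ≈ -394.76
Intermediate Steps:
I(J) = sqrt(5)
l(v, F) = 3 + sqrt(5) (l(v, F) = sqrt(5) + 3 = 3 + sqrt(5))
(-289 - 111) + l(4, 8) = (-289 - 111) + (3 + sqrt(5)) = -400 + (3 + sqrt(5)) = -397 + sqrt(5)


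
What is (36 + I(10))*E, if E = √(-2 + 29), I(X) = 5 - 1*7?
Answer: 102*√3 ≈ 176.67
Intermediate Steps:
I(X) = -2 (I(X) = 5 - 7 = -2)
E = 3*√3 (E = √27 = 3*√3 ≈ 5.1962)
(36 + I(10))*E = (36 - 2)*(3*√3) = 34*(3*√3) = 102*√3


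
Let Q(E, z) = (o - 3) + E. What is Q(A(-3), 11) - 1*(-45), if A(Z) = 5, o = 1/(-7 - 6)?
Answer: 610/13 ≈ 46.923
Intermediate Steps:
o = -1/13 (o = 1/(-13) = -1/13 ≈ -0.076923)
Q(E, z) = -40/13 + E (Q(E, z) = (-1/13 - 3) + E = -40/13 + E)
Q(A(-3), 11) - 1*(-45) = (-40/13 + 5) - 1*(-45) = 25/13 + 45 = 610/13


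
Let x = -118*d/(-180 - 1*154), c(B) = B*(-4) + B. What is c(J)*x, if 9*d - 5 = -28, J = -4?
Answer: -5428/501 ≈ -10.834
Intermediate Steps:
d = -23/9 (d = 5/9 + (⅑)*(-28) = 5/9 - 28/9 = -23/9 ≈ -2.5556)
c(B) = -3*B (c(B) = -4*B + B = -3*B)
x = -1357/1503 (x = -(-2714)/(9*(-180 - 1*154)) = -(-2714)/(9*(-180 - 154)) = -(-2714)/(9*(-334)) = -(-2714)*(-1)/(9*334) = -118*23/3006 = -1357/1503 ≈ -0.90286)
c(J)*x = -3*(-4)*(-1357/1503) = 12*(-1357/1503) = -5428/501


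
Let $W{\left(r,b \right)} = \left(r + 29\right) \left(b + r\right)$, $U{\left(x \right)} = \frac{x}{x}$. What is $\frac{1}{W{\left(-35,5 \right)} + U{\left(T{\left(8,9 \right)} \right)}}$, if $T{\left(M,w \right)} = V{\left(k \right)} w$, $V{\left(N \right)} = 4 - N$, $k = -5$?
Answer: $\frac{1}{181} \approx 0.0055249$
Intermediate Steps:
$T{\left(M,w \right)} = 9 w$ ($T{\left(M,w \right)} = \left(4 - -5\right) w = \left(4 + 5\right) w = 9 w$)
$U{\left(x \right)} = 1$
$W{\left(r,b \right)} = \left(29 + r\right) \left(b + r\right)$
$\frac{1}{W{\left(-35,5 \right)} + U{\left(T{\left(8,9 \right)} \right)}} = \frac{1}{\left(\left(-35\right)^{2} + 29 \cdot 5 + 29 \left(-35\right) + 5 \left(-35\right)\right) + 1} = \frac{1}{\left(1225 + 145 - 1015 - 175\right) + 1} = \frac{1}{180 + 1} = \frac{1}{181}$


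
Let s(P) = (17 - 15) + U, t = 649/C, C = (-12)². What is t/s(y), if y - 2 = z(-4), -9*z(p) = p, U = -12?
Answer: -649/1440 ≈ -0.45069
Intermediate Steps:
z(p) = -p/9
C = 144
y = 22/9 (y = 2 - ⅑*(-4) = 2 + 4/9 = 22/9 ≈ 2.4444)
t = 649/144 ≈ 4.5069
s(P) = -10 (s(P) = (17 - 15) - 12 = 2 - 12 = -10)
t/s(y) = (649/144)/(-10) = (649/144)*(-⅒) = -649/1440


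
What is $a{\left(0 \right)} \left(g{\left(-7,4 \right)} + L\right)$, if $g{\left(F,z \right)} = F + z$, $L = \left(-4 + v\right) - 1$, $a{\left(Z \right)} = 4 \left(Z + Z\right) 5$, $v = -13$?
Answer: $0$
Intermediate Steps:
$a{\left(Z \right)} = 40 Z$ ($a{\left(Z \right)} = 4 \cdot 2 Z 5 = 8 Z 5 = 40 Z$)
$L = -18$ ($L = \left(-4 - 13\right) - 1 = -17 - 1 = -18$)
$a{\left(0 \right)} \left(g{\left(-7,4 \right)} + L\right) = 40 \cdot 0 \left(\left(-7 + 4\right) - 18\right) = 0 \left(-3 - 18\right) = 0 \left(-21\right) = 0$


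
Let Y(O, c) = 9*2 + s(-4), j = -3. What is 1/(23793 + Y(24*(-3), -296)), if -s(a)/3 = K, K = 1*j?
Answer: 1/23820 ≈ 4.1982e-5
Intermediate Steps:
K = -3 (K = 1*(-3) = -3)
s(a) = 9 (s(a) = -3*(-3) = 9)
Y(O, c) = 27 (Y(O, c) = 9*2 + 9 = 18 + 9 = 27)
1/(23793 + Y(24*(-3), -296)) = 1/(23793 + 27) = 1/23820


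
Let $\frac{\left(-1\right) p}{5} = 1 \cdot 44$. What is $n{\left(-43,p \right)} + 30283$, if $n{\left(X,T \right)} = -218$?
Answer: $30065$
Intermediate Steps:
$p = -220$ ($p = - 5 \cdot 1 \cdot 44 = \left(-5\right) 44 = -220$)
$n{\left(-43,p \right)} + 30283 = -218 + 30283 = 30065$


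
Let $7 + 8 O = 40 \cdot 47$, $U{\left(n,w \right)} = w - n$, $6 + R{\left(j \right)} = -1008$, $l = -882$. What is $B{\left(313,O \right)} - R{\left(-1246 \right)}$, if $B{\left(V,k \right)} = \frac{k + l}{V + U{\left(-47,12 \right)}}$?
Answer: $\frac{3012481}{2976} \approx 1012.3$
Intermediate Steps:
$R{\left(j \right)} = -1014$ ($R{\left(j \right)} = -6 - 1008 = -1014$)
$O = \frac{1873}{8}$ ($O = - \frac{7}{8} + \frac{40 \cdot 47}{8} = - \frac{7}{8} + \frac{1}{8} \cdot 1880 = - \frac{7}{8} + 235 = \frac{1873}{8} \approx 234.13$)
$B{\left(V,k \right)} = \frac{-882 + k}{59 + V}$ ($B{\left(V,k \right)} = \frac{k - 882}{V + \left(12 - -47\right)} = \frac{-882 + k}{V + \left(12 + 47\right)} = \frac{-882 + k}{V + 59} = \frac{-882 + k}{59 + V}$)
$B{\left(313,O \right)} - R{\left(-1246 \right)} = \frac{-882 + \frac{1873}{8}}{59 + 313} - -1014 = \frac{1}{372} \left(- \frac{5183}{8}\right) + 1014 = - \frac{5183}{2976} + 1014 = \frac{3012481}{2976}$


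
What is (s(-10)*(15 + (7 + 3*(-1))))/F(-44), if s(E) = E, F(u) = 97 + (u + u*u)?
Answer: -190/1989 ≈ -0.095525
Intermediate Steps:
F(u) = 97 + u + u² (F(u) = 97 + (u + u²) = 97 + u + u²)
(s(-10)*(15 + (7 + 3*(-1))))/F(-44) = (-10*(15 + (7 + 3*(-1))))/(97 - 44 + (-44)²) = (-10*(15 + (7 - 3)))/(97 - 44 + 1936) = -10*(15 + 4)/1989 = -10*19*(1/1989) = -190*1/1989 = -190/1989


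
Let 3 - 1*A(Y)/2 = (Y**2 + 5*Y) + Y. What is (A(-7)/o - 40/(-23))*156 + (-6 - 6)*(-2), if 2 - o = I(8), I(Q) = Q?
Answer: 11576/23 ≈ 503.30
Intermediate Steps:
A(Y) = 6 - 12*Y - 2*Y**2 (A(Y) = 6 - 2*((Y**2 + 5*Y) + Y) = 6 - 2*(Y**2 + 6*Y) = 6 + (-12*Y - 2*Y**2) = 6 - 12*Y - 2*Y**2)
o = -6 (o = 2 - 1*8 = 2 - 8 = -6)
(A(-7)/o - 40/(-23))*156 + (-6 - 6)*(-2) = ((6 - 12*(-7) - 2*(-7)**2)/(-6) - 40/(-23))*156 + (-6 - 6)*(-2) = ((6 + 84 - 2*49)*(-1/6) - 40*(-1/23))*156 - 12*(-2) = ((6 + 84 - 98)*(-1/6) + 40/23)*156 + 24 = (-8*(-1/6) + 40/23)*156 + 24 = (4/3 + 40/23)*156 + 24 = (212/69)*156 + 24 = 11024/23 + 24 = 11576/23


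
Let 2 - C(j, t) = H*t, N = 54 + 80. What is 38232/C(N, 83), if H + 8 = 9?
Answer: -472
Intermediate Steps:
H = 1 (H = -8 + 9 = 1)
N = 134
C(j, t) = 2 - t
38232/C(N, 83) = 38232/(2 - 1*83) = 38232/(2 - 83) = 38232/(-81) = 38232*(-1/81) = -472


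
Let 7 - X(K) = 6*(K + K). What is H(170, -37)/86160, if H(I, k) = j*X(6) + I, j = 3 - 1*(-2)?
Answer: -31/17232 ≈ -0.0017990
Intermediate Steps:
X(K) = 7 - 12*K (X(K) = 7 - 6*(K + K) = 7 - 6*2*K = 7 - 12*K)
j = 5 (j = 3 + 2 = 5)
H(I, k) = -325 + I (H(I, k) = 5*(7 - 12*6) + I = 5*(7 - 72) + I = 5*(-65) + I = -325 + I)
H(170, -37)/86160 = (-325 + 170)/86160 = -155*1/86160 = -31/17232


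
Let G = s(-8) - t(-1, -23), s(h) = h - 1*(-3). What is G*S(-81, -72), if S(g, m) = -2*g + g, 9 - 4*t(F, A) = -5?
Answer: -1377/2 ≈ -688.50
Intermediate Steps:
t(F, A) = 7/2 (t(F, A) = 9/4 - 1/4*(-5) = 9/4 + 5/4 = 7/2)
s(h) = 3 + h (s(h) = h + 3 = 3 + h)
G = -17/2 (G = (3 - 8) - 1*7/2 = -5 - 7/2 = -17/2 ≈ -8.5000)
S(g, m) = -g
G*S(-81, -72) = -(-17)*(-81)/2 = -17/2*81 = -1377/2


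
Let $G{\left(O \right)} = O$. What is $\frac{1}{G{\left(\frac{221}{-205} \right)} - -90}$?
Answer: $\frac{205}{18229} \approx 0.011246$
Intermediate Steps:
$\frac{1}{G{\left(\frac{221}{-205} \right)} - -90} = \frac{1}{\frac{221}{-205} - -90} = \frac{1}{221 \left(- \frac{1}{205}\right) + 90} = \frac{1}{- \frac{221}{205} + 90} = \frac{1}{\frac{18229}{205}} = \frac{205}{18229}$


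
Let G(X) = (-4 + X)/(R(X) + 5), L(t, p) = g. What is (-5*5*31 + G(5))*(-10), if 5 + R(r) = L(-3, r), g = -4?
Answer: 15505/2 ≈ 7752.5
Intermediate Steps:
L(t, p) = -4
R(r) = -9 (R(r) = -5 - 4 = -9)
G(X) = 1 - X/4 (G(X) = (-4 + X)/(-9 + 5) = (-4 + X)/(-4) = (-4 + X)*(-¼) = 1 - X/4)
(-5*5*31 + G(5))*(-10) = (-5*5*31 + (1 - ¼*5))*(-10) = (-25*31 + (1 - 5/4))*(-10) = (-775 - ¼)*(-10) = -3101/4*(-10) = 15505/2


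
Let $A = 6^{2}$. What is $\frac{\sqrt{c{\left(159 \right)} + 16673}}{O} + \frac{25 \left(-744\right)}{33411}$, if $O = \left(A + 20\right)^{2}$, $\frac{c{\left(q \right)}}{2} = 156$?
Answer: $- \frac{6200}{11137} + \frac{\sqrt{16985}}{3136} \approx -0.51514$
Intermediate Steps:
$c{\left(q \right)} = 312$ ($c{\left(q \right)} = 2 \cdot 156 = 312$)
$A = 36$
$O = 3136$ ($O = \left(36 + 20\right)^{2} = 56^{2} = 3136$)
$\frac{\sqrt{c{\left(159 \right)} + 16673}}{O} + \frac{25 \left(-744\right)}{33411} = \frac{\sqrt{312 + 16673}}{3136} + \frac{25 \left(-744\right)}{33411} = \sqrt{16985} \cdot \frac{1}{3136} - \frac{6200}{11137} = \frac{\sqrt{16985}}{3136} - \frac{6200}{11137} = - \frac{6200}{11137} + \frac{\sqrt{16985}}{3136}$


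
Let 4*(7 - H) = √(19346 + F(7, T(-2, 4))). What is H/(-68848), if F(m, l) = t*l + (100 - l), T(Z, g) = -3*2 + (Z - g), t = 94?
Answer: -7/68848 + √18330/275392 ≈ 0.00038995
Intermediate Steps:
T(Z, g) = -6 + Z - g (T(Z, g) = -6 + (Z - g) = -6 + Z - g)
F(m, l) = 100 + 93*l (F(m, l) = 94*l + (100 - l) = 100 + 93*l)
H = 7 - √18330/4 (H = 7 - √(19346 + (100 + 93*(-6 - 2 - 1*4)))/4 = 7 - √(19346 + (100 + 93*(-6 - 2 - 4)))/4 = 7 - √(19346 + (100 + 93*(-12)))/4 = 7 - √(19346 + (100 - 1116))/4 = 7 - √(19346 - 1016)/4 = 7 - √18330/4 ≈ -26.847)
H/(-68848) = (7 - √18330/4)/(-68848) = (7 - √18330/4)*(-1/68848) = -7/68848 + √18330/275392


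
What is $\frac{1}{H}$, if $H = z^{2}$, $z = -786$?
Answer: $\frac{1}{617796} \approx 1.6187 \cdot 10^{-6}$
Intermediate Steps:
$H = 617796$ ($H = \left(-786\right)^{2} = 617796$)
$\frac{1}{H} = \frac{1}{617796}$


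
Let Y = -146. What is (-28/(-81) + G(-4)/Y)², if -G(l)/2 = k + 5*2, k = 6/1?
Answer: 11155600/34963569 ≈ 0.31906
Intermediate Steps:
k = 6 (k = 6*1 = 6)
G(l) = -32 (G(l) = -2*(6 + 5*2) = -2*(6 + 10) = -2*16 = -32)
(-28/(-81) + G(-4)/Y)² = (-28/(-81) - 32/(-146))² = (-28*(-1/81) - 32*(-1/146))² = (28/81 + 16/73)² = (3340/5913)² = 11155600/34963569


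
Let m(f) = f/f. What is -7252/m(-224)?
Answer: -7252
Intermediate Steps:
m(f) = 1
-7252/m(-224) = -7252/1 = -7252*1 = -7252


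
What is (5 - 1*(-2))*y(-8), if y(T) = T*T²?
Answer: -3584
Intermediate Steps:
y(T) = T³
(5 - 1*(-2))*y(-8) = (5 - 1*(-2))*(-8)³ = (5 + 2)*(-512) = 7*(-512) = -3584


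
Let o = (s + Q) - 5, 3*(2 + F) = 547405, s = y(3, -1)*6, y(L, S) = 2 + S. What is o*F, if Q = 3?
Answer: 2189596/3 ≈ 7.2987e+5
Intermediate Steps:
s = 6 (s = (2 - 1)*6 = 1*6 = 6)
F = 547399/3 (F = -2 + (⅓)*547405 = -2 + 547405/3 = 547399/3 ≈ 1.8247e+5)
o = 4 (o = (6 + 3) - 5 = 9 - 5 = 4)
o*F = 4*(547399/3) = 2189596/3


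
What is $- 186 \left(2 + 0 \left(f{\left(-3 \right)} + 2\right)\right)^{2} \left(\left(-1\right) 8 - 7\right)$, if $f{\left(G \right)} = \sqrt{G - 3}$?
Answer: $11160$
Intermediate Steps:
$f{\left(G \right)} = \sqrt{-3 + G}$
$- 186 \left(2 + 0 \left(f{\left(-3 \right)} + 2\right)\right)^{2} \left(\left(-1\right) 8 - 7\right) = - 186 \left(2 + 0 \left(\sqrt{-3 - 3} + 2\right)\right)^{2} \left(\left(-1\right) 8 - 7\right) = - 186 \left(2 + 0 \left(\sqrt{-6} + 2\right)\right)^{2} \left(-8 - 7\right) = - 186 \left(2 + 0 \left(i \sqrt{6} + 2\right)\right)^{2} \left(-15\right) = - 186 \left(2 + 0 \left(2 + i \sqrt{6}\right)\right)^{2} \left(-15\right) = - 186 \left(2 + 0\right)^{2} \left(-15\right) = - 186 \cdot 2^{2} \left(-15\right) = \left(-186\right) 4 \left(-15\right) = \left(-744\right) \left(-15\right) = 11160$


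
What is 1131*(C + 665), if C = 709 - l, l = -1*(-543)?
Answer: 939861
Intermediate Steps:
l = 543
C = 166 (C = 709 - 1*543 = 709 - 543 = 166)
1131*(C + 665) = 1131*(166 + 665) = 1131*831 = 939861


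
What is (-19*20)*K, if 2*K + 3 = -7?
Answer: 1900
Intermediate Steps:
K = -5 (K = -3/2 + (1/2)*(-7) = -3/2 - 7/2 = -5)
(-19*20)*K = -19*20*(-5) = -380*(-5) = 1900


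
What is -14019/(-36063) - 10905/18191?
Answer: -46082462/218674011 ≈ -0.21074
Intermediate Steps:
-14019/(-36063) - 10905/18191 = -14019*(-1/36063) - 10905*1/18191 = 4673/12021 - 10905/18191 = -46082462/218674011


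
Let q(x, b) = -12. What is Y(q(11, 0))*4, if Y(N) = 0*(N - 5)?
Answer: 0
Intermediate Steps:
Y(N) = 0 (Y(N) = 0*(-5 + N) = 0)
Y(q(11, 0))*4 = 0*4 = 0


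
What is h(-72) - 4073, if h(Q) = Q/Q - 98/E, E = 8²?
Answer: -130353/32 ≈ -4073.5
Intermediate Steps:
E = 64
h(Q) = -17/32 (h(Q) = Q/Q - 98/64 = 1 - 98*1/64 = 1 - 49/32 = -17/32)
h(-72) - 4073 = -17/32 - 4073 = -130353/32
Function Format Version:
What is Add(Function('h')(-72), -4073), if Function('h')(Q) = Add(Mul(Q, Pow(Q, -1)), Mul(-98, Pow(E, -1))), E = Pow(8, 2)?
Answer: Rational(-130353, 32) ≈ -4073.5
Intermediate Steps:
E = 64
Function('h')(Q) = Rational(-17, 32) (Function('h')(Q) = Add(Mul(Q, Pow(Q, -1)), Mul(-98, Pow(64, -1))) = Add(1, Mul(-98, Rational(1, 64))) = Add(1, Rational(-49, 32)) = Rational(-17, 32))
Add(Function('h')(-72), -4073) = Add(Rational(-17, 32), -4073) = Rational(-130353, 32)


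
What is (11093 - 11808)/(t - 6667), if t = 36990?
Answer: -715/30323 ≈ -0.023579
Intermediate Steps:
(11093 - 11808)/(t - 6667) = (11093 - 11808)/(36990 - 6667) = -715/30323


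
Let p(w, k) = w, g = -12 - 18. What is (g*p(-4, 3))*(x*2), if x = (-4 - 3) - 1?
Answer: -1920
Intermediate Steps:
g = -30
x = -8 (x = -7 - 1 = -8)
(g*p(-4, 3))*(x*2) = (-30*(-4))*(-8*2) = 120*(-16) = -1920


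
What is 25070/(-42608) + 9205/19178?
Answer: -22146455/204284056 ≈ -0.10841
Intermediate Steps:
25070/(-42608) + 9205/19178 = 25070*(-1/42608) + 9205*(1/19178) = -12535/21304 + 9205/19178 = -22146455/204284056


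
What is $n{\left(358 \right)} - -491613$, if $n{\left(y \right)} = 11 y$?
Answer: $495551$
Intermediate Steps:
$n{\left(358 \right)} - -491613 = 11 \cdot 358 - -491613 = 3938 + 491613 = 495551$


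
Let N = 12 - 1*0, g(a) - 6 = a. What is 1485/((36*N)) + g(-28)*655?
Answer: -230505/16 ≈ -14407.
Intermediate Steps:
g(a) = 6 + a
N = 12 (N = 12 + 0 = 12)
1485/((36*N)) + g(-28)*655 = 1485/((36*12)) + (6 - 28)*655 = 1485/432 - 22*655 = 1485*(1/432) - 14410 = 55/16 - 14410 = -230505/16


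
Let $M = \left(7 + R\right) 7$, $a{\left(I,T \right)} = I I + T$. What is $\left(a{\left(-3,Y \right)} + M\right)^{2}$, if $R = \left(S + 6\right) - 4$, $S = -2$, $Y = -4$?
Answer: $2916$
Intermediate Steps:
$a{\left(I,T \right)} = T + I^{2}$ ($a{\left(I,T \right)} = I^{2} + T = T + I^{2}$)
$R = 0$ ($R = \left(-2 + 6\right) - 4 = 4 - 4 = 0$)
$M = 49$ ($M = \left(7 + 0\right) 7 = 7 \cdot 7 = 49$)
$\left(a{\left(-3,Y \right)} + M\right)^{2} = \left(\left(-4 + \left(-3\right)^{2}\right) + 49\right)^{2} = \left(\left(-4 + 9\right) + 49\right)^{2} = \left(5 + 49\right)^{2} = 54^{2} = 2916$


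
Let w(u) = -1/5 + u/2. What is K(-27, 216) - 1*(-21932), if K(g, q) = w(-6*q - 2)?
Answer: 106414/5 ≈ 21283.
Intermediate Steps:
w(u) = -⅕ + u/2 (w(u) = -1*⅕ + u*(½) = -⅕ + u/2)
K(g, q) = -6/5 - 3*q (K(g, q) = -⅕ + (-6*q - 2)/2 = -⅕ + (-2 - 6*q)/2 = -⅕ + (-1 - 3*q) = -6/5 - 3*q)
K(-27, 216) - 1*(-21932) = (-6/5 - 3*216) - 1*(-21932) = (-6/5 - 648) + 21932 = -3246/5 + 21932 = 106414/5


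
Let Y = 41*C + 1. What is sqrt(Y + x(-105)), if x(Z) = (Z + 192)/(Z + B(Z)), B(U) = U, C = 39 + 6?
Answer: sqrt(9043370)/70 ≈ 42.960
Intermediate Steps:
C = 45
x(Z) = (192 + Z)/(2*Z) (x(Z) = (Z + 192)/(Z + Z) = (192 + Z)/((2*Z)) = (192 + Z)*(1/(2*Z)) = (192 + Z)/(2*Z))
Y = 1846 (Y = 41*45 + 1 = 1845 + 1 = 1846)
sqrt(Y + x(-105)) = sqrt(1846 + (1/2)*(192 - 105)/(-105)) = sqrt(1846 + (1/2)*(-1/105)*87) = sqrt(1846 - 29/70) = sqrt(129191/70) = sqrt(9043370)/70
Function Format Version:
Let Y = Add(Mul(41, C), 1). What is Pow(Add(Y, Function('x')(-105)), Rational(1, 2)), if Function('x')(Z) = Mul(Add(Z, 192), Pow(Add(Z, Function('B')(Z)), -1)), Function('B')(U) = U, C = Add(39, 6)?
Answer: Mul(Rational(1, 70), Pow(9043370, Rational(1, 2))) ≈ 42.960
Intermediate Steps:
C = 45
Function('x')(Z) = Mul(Rational(1, 2), Pow(Z, -1), Add(192, Z)) (Function('x')(Z) = Mul(Add(Z, 192), Pow(Add(Z, Z), -1)) = Mul(Add(192, Z), Pow(Mul(2, Z), -1)) = Mul(Add(192, Z), Mul(Rational(1, 2), Pow(Z, -1))) = Mul(Rational(1, 2), Pow(Z, -1), Add(192, Z)))
Y = 1846 (Y = Add(Mul(41, 45), 1) = Add(1845, 1) = 1846)
Pow(Add(Y, Function('x')(-105)), Rational(1, 2)) = Pow(Add(1846, Mul(Rational(1, 2), Pow(-105, -1), Add(192, -105))), Rational(1, 2)) = Pow(Add(1846, Mul(Rational(1, 2), Rational(-1, 105), 87)), Rational(1, 2)) = Pow(Add(1846, Rational(-29, 70)), Rational(1, 2)) = Pow(Rational(129191, 70), Rational(1, 2)) = Mul(Rational(1, 70), Pow(9043370, Rational(1, 2)))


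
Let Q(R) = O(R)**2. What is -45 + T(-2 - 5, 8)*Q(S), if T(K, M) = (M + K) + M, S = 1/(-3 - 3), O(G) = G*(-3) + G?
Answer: -44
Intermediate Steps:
O(G) = -2*G (O(G) = -3*G + G = -2*G)
S = -1/6 (S = 1/(-6) = -1/6 ≈ -0.16667)
T(K, M) = K + 2*M (T(K, M) = (K + M) + M = K + 2*M)
Q(R) = 4*R**2 (Q(R) = (-2*R)**2 = 4*R**2)
-45 + T(-2 - 5, 8)*Q(S) = -45 + ((-2 - 5) + 2*8)*(4*(-1/6)**2) = -45 + (-7 + 16)*(4*(1/36)) = -45 + 9*(1/9) = -45 + 1 = -44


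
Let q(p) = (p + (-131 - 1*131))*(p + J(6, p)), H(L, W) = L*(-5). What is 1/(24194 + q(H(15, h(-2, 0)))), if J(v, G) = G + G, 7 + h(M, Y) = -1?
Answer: 1/100019 ≈ 9.9981e-6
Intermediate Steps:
h(M, Y) = -8 (h(M, Y) = -7 - 1 = -8)
J(v, G) = 2*G
H(L, W) = -5*L
q(p) = 3*p*(-262 + p) (q(p) = (p + (-131 - 1*131))*(p + 2*p) = (p + (-131 - 131))*(3*p) = (p - 262)*(3*p) = (-262 + p)*(3*p) = 3*p*(-262 + p))
1/(24194 + q(H(15, h(-2, 0)))) = 1/(24194 + 3*(-5*15)*(-262 - 5*15)) = 1/(24194 + 3*(-75)*(-262 - 75)) = 1/(24194 + 3*(-75)*(-337)) = 1/(24194 + 75825) = 1/100019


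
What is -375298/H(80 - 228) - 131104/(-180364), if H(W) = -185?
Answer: 16928625678/8341835 ≈ 2029.4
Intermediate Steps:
-375298/H(80 - 228) - 131104/(-180364) = -375298/(-185) - 131104/(-180364) = -375298*(-1/185) - 131104*(-1/180364) = 375298/185 + 32776/45091 = 16928625678/8341835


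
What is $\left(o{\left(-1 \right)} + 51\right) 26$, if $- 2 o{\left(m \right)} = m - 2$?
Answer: $1365$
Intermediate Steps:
$o{\left(m \right)} = 1 - \frac{m}{2}$ ($o{\left(m \right)} = - \frac{m - 2}{2} = - \frac{-2 + m}{2} = 1 - \frac{m}{2}$)
$\left(o{\left(-1 \right)} + 51\right) 26 = \left(\left(1 - - \frac{1}{2}\right) + 51\right) 26 = \left(\left(1 + \frac{1}{2}\right) + 51\right) 26 = \left(\frac{3}{2} + 51\right) 26 = \frac{105}{2} \cdot 26 = 1365$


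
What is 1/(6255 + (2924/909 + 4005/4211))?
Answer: 3827799/23958836254 ≈ 0.00015977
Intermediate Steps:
1/(6255 + (2924/909 + 4005/4211)) = 1/(6255 + 15953509/3827799) = 1/(23958836254/3827799) = 3827799/23958836254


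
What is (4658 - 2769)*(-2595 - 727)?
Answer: -6275258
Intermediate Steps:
(4658 - 2769)*(-2595 - 727) = 1889*(-3322) = -6275258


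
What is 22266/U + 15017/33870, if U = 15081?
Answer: 326873599/170264490 ≈ 1.9198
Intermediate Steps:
22266/U + 15017/33870 = 22266/15081 + 15017/33870 = 22266*(1/15081) + 15017*(1/33870) = 7422/5027 + 15017/33870 = 326873599/170264490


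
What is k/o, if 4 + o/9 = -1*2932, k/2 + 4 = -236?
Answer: 20/1101 ≈ 0.018165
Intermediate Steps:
k = -480 (k = -8 + 2*(-236) = -8 - 472 = -480)
o = -26424 (o = -36 + 9*(-1*2932) = -36 + 9*(-2932) = -36 - 26388 = -26424)
k/o = -480/(-26424) = -480*(-1/26424) = 20/1101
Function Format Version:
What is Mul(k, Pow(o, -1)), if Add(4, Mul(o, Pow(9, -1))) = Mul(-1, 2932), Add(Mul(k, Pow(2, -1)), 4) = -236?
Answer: Rational(20, 1101) ≈ 0.018165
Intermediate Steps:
k = -480 (k = Add(-8, Mul(2, -236)) = Add(-8, -472) = -480)
o = -26424 (o = Add(-36, Mul(9, Mul(-1, 2932))) = Add(-36, Mul(9, -2932)) = Add(-36, -26388) = -26424)
Mul(k, Pow(o, -1)) = Mul(-480, Pow(-26424, -1)) = Mul(-480, Rational(-1, 26424)) = Rational(20, 1101)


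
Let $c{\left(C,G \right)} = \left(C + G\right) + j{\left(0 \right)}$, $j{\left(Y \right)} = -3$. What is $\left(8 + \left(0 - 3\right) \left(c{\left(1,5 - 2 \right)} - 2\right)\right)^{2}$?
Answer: $121$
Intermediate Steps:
$c{\left(C,G \right)} = -3 + C + G$ ($c{\left(C,G \right)} = \left(C + G\right) - 3 = -3 + C + G$)
$\left(8 + \left(0 - 3\right) \left(c{\left(1,5 - 2 \right)} - 2\right)\right)^{2} = \left(8 + \left(0 - 3\right) \left(\left(-3 + 1 + \left(5 - 2\right)\right) - 2\right)\right)^{2} = \left(8 - 3 \left(\left(-3 + 1 + \left(5 - 2\right)\right) + \left(-5 + 3\right)\right)\right)^{2} = \left(8 - 3 \left(\left(-3 + 1 + 3\right) - 2\right)\right)^{2} = \left(8 - 3 \left(1 - 2\right)\right)^{2} = \left(8 - -3\right)^{2} = \left(8 + 3\right)^{2} = 11^{2} = 121$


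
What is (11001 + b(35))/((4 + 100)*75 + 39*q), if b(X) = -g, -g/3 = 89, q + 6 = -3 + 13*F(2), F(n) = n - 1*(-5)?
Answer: 626/611 ≈ 1.0245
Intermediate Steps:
F(n) = 5 + n (F(n) = n + 5 = 5 + n)
q = 82 (q = -6 + (-3 + 13*(5 + 2)) = -6 + (-3 + 13*7) = -6 + (-3 + 91) = -6 + 88 = 82)
g = -267 (g = -3*89 = -267)
b(X) = 267 (b(X) = -1*(-267) = 267)
(11001 + b(35))/((4 + 100)*75 + 39*q) = (11001 + 267)/((4 + 100)*75 + 39*82) = 11268/(104*75 + 3198) = 11268/(7800 + 3198) = 11268/10998 = 11268*(1/10998) = 626/611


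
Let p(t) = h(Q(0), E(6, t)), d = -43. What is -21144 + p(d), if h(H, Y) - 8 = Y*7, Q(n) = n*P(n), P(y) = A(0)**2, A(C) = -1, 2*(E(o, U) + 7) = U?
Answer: -42671/2 ≈ -21336.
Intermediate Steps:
E(o, U) = -7 + U/2
P(y) = 1 (P(y) = (-1)**2 = 1)
Q(n) = n (Q(n) = n*1 = n)
h(H, Y) = 8 + 7*Y (h(H, Y) = 8 + Y*7 = 8 + 7*Y)
p(t) = -41 + 7*t/2 (p(t) = 8 + 7*(-7 + t/2) = 8 + (-49 + 7*t/2) = -41 + 7*t/2)
-21144 + p(d) = -21144 + (-41 + (7/2)*(-43)) = -21144 + (-41 - 301/2) = -21144 - 383/2 = -42671/2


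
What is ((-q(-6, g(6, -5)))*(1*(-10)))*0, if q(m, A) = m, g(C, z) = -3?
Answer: 0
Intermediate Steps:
((-q(-6, g(6, -5)))*(1*(-10)))*0 = ((-1*(-6))*(1*(-10)))*0 = (6*(-10))*0 = -60*0 = 0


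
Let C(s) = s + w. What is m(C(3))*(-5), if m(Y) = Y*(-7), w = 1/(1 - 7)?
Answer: 595/6 ≈ 99.167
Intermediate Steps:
w = -⅙ (w = 1/(-6) = -⅙ ≈ -0.16667)
C(s) = -⅙ + s (C(s) = s - ⅙ = -⅙ + s)
m(Y) = -7*Y
m(C(3))*(-5) = -7*(-⅙ + 3)*(-5) = -7*17/6*(-5) = -119/6*(-5) = 595/6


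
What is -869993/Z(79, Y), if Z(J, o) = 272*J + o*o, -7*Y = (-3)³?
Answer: -42629657/1053641 ≈ -40.459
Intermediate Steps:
Y = 27/7 (Y = -⅐*(-3)³ = -⅐*(-27) = 27/7 ≈ 3.8571)
Z(J, o) = o² + 272*J (Z(J, o) = 272*J + o² = o² + 272*J)
-869993/Z(79, Y) = -869993/((27/7)² + 272*79) = -869993/(729/49 + 21488) = -869993/1053641/49 = -869993*49/1053641 = -42629657/1053641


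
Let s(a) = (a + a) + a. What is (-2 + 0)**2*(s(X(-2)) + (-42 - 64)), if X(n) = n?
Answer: -448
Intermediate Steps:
s(a) = 3*a (s(a) = 2*a + a = 3*a)
(-2 + 0)**2*(s(X(-2)) + (-42 - 64)) = (-2 + 0)**2*(3*(-2) + (-42 - 64)) = (-2)**2*(-6 - 106) = 4*(-112) = -448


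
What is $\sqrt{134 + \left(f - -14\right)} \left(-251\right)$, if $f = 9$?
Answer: $- 251 \sqrt{157} \approx -3145.0$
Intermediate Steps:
$\sqrt{134 + \left(f - -14\right)} \left(-251\right) = \sqrt{134 + \left(9 - -14\right)} \left(-251\right) = \sqrt{134 + \left(9 + 14\right)} \left(-251\right) = \sqrt{134 + 23} \left(-251\right) = \sqrt{157} \left(-251\right) = - 251 \sqrt{157}$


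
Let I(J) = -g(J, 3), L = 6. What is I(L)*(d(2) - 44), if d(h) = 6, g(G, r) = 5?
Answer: 190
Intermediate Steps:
I(J) = -5 (I(J) = -1*5 = -5)
I(L)*(d(2) - 44) = -5*(6 - 44) = -5*(-38) = 190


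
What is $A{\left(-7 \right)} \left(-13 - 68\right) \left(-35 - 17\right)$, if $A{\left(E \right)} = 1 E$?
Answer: $-29484$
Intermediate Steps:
$A{\left(E \right)} = E$
$A{\left(-7 \right)} \left(-13 - 68\right) \left(-35 - 17\right) = - 7 \left(-13 - 68\right) \left(-35 - 17\right) = - 7 \left(\left(-81\right) \left(-52\right)\right) = \left(-7\right) 4212 = -29484$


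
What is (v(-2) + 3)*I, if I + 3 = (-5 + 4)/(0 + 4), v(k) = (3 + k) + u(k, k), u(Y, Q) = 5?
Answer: -117/4 ≈ -29.250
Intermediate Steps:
v(k) = 8 + k (v(k) = (3 + k) + 5 = 8 + k)
I = -13/4 (I = -3 + (-5 + 4)/(0 + 4) = -3 - 1/4 = -3 - 1*¼ = -3 - ¼ = -13/4 ≈ -3.2500)
(v(-2) + 3)*I = ((8 - 2) + 3)*(-13/4) = (6 + 3)*(-13/4) = 9*(-13/4) = -117/4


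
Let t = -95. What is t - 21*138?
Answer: -2993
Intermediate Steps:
t - 21*138 = -95 - 21*138 = -95 - 2898 = -2993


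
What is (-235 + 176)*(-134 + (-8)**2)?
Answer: 4130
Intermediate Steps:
(-235 + 176)*(-134 + (-8)**2) = -59*(-134 + 64) = -59*(-70) = 4130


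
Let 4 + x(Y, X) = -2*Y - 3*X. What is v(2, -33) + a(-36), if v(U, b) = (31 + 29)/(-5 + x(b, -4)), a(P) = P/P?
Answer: 43/23 ≈ 1.8696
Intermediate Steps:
a(P) = 1
x(Y, X) = -4 - 3*X - 2*Y (x(Y, X) = -4 + (-2*Y - 3*X) = -4 + (-3*X - 2*Y) = -4 - 3*X - 2*Y)
v(U, b) = 60/(3 - 2*b) (v(U, b) = (31 + 29)/(-5 + (-4 - 3*(-4) - 2*b)) = 60/(-5 + (-4 + 12 - 2*b)) = 60/(-5 + (8 - 2*b)) = 60/(3 - 2*b))
v(2, -33) + a(-36) = -60/(-3 + 2*(-33)) + 1 = -60/(-3 - 66) + 1 = -60/(-69) + 1 = -60*(-1/69) + 1 = 20/23 + 1 = 43/23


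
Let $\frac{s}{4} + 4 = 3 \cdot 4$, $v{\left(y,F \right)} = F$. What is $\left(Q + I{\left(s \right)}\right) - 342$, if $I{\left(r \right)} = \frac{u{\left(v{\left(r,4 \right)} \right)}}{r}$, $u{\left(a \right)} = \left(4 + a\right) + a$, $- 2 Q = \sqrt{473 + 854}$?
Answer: $- \frac{2733}{8} - \frac{\sqrt{1327}}{2} \approx -359.84$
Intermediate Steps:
$Q = - \frac{\sqrt{1327}}{2}$ ($Q = - \frac{\sqrt{473 + 854}}{2} = - \frac{\sqrt{1327}}{2} \approx -18.214$)
$u{\left(a \right)} = 4 + 2 a$
$s = 32$ ($s = -16 + 4 \cdot 3 \cdot 4 = -16 + 4 \cdot 12 = -16 + 48 = 32$)
$I{\left(r \right)} = \frac{12}{r}$ ($I{\left(r \right)} = \frac{4 + 2 \cdot 4}{r} = \frac{4 + 8}{r} = \frac{12}{r}$)
$\left(Q + I{\left(s \right)}\right) - 342 = \left(- \frac{\sqrt{1327}}{2} + \frac{12}{32}\right) - 342 = \left(- \frac{\sqrt{1327}}{2} + 12 \cdot \frac{1}{32}\right) - 342 = \left(- \frac{\sqrt{1327}}{2} + \frac{3}{8}\right) - 342 = \left(\frac{3}{8} - \frac{\sqrt{1327}}{2}\right) - 342 = - \frac{2733}{8} - \frac{\sqrt{1327}}{2}$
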